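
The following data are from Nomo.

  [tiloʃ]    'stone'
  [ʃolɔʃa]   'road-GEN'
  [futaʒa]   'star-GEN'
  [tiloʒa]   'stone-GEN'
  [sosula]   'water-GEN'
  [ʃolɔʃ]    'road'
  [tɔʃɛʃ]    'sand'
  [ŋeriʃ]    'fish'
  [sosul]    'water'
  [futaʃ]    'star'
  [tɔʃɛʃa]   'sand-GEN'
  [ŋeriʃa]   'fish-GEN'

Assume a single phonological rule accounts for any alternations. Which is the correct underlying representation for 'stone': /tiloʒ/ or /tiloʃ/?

/tiloʒ/

In [tiloʒa] and [tiloʃ] the final segment of 'stone' alternates: [ʒ] ~ [ʃ].
If /ʃ/ were underlying and a rule turned it into [ʒ] before the GEN suffix, 'sand' would also alternate; but it has [ʃ] in both [tɔʃɛʃa] and [tɔʃɛʃ].
Therefore /ʒ/ is basic and [ʃ] is derived by word-final obstruent devoicing (voiced obstruents become voiceless word-finally).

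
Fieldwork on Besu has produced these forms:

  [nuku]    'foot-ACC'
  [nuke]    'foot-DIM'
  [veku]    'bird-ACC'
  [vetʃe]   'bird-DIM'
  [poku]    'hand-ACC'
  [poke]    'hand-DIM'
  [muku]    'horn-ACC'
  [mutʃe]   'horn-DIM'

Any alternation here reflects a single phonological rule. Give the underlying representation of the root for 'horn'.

In [muku] and [mutʃe] the final segment of 'horn' alternates: [k] ~ [tʃ].
The stem 'foot' ([nuku], [nuke]) shows [k] unchanged in both environments, so [k] cannot be basic with [tʃ] derived before the DIM suffix.
The alternation reflects depalatalization: palato-alveolar /tʃ/ becomes [k] when no front vowel follows. /tʃ/ is underlying.
The underlying form of 'horn' is therefore /mutʃ/.

/mutʃ/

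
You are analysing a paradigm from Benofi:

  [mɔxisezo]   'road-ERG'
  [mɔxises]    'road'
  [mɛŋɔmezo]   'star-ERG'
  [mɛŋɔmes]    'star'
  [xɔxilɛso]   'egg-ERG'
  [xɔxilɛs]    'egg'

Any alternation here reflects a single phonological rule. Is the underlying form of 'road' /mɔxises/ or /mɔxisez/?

In [mɔxisezo] and [mɔxises] the final segment of 'road' alternates: [z] ~ [s].
Compare 'egg', with invariant [s] in [xɔxilɛso] and [xɔxilɛs]: an analysis with underlying /s/ and a rule producing [z] before the ERG suffix would wrongly predict alternation here too.
Therefore /z/ is basic and [s] is derived by word-final obstruent devoicing (voiced obstruents become voiceless word-finally).

/mɔxisez/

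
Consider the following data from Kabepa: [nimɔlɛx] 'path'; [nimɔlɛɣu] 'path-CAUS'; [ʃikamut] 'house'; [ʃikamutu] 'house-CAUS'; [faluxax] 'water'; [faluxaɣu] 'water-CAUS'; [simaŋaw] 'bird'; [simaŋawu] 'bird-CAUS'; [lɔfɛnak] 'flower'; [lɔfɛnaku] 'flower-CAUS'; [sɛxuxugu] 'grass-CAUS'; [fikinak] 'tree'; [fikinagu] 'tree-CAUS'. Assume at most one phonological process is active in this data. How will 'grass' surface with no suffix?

[sɛxuxuk]

'tree' shows [k] ~ [g] at the end of the stem ([fikinak] vs [fikinagu]).
The stem 'flower' ([lɔfɛnak], [lɔfɛnaku]) shows [k] unchanged in both environments, so [k] cannot be basic with [g] derived before the CAUS suffix.
So /g/ is underlying, and a rule of word-final obstruent devoicing — voiced obstruents become voiceless word-finally — gives [k].
From [sɛxuxugu] the stem 'grass' is /sɛxuxug/; word-finally this yields [sɛxuxuk].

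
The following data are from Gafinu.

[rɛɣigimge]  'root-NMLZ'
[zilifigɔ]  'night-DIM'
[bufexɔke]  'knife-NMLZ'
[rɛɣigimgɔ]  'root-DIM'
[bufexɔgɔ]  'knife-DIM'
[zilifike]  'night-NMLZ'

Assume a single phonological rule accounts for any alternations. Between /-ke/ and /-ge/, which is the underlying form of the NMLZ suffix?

The NMLZ suffix surfaces as [-ge] and [-ke], depending on the final segment of the stem.
By contrast the DIM suffix keeps its initial [g] throughout — that segment must be underlying.
So the underlying form is /-ke/, and voiceless stops become voiced after a nasal.

/-ke/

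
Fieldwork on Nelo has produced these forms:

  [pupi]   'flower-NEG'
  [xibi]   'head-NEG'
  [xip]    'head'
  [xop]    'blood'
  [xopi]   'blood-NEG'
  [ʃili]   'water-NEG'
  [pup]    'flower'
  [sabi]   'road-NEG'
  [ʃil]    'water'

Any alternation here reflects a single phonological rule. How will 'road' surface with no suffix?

'head' shows [p] ~ [b] at the end of the stem ([xip] vs [xibi]).
If /p/ were underlying and a rule turned it into [b] before the NEG suffix, 'blood' would also alternate; but it has [p] in both [xop] and [xopi].
The underlying segment must be /b/; voiced obstruents become voiceless word-finally, yielding [p] there.
The one attested form of 'road', [sabi], shows underlying /sab/. Applying the same rule word-finally gives [sap].

[sap]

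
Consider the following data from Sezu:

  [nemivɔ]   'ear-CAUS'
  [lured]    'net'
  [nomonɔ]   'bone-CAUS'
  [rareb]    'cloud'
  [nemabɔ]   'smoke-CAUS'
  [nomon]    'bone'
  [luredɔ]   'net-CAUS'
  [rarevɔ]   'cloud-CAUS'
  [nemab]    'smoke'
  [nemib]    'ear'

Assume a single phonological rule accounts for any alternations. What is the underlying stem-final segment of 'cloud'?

/v/

'cloud' shows [b] ~ [v] at the end of the stem ([rareb] vs [rarevɔ]).
Compare 'smoke', with invariant [b] in [nemab] and [nemabɔ]: an analysis with underlying /b/ and a rule producing [v] before the CAUS suffix would wrongly predict alternation here too.
The alternation reflects word-final hardening: voiced fricatives become stops word-finally. /v/ is underlying.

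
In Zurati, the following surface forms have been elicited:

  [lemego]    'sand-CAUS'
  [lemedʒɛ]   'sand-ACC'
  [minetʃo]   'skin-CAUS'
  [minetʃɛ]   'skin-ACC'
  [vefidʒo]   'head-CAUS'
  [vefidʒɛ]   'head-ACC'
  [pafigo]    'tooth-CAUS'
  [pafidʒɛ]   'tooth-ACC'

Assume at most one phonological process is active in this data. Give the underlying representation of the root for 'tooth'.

In [pafigo] and [pafidʒɛ] the final segment of 'tooth' alternates: [g] ~ [dʒ].
If /dʒ/ were underlying and a rule turned it into [g] before the CAUS suffix, 'head' would also alternate; but it has [dʒ] in both [vefidʒo] and [vefidʒɛ].
The underlying segment must be /g/; /g/ becomes palato-alveolar [dʒ] before a front vowel, yielding [dʒ] there.

/pafig/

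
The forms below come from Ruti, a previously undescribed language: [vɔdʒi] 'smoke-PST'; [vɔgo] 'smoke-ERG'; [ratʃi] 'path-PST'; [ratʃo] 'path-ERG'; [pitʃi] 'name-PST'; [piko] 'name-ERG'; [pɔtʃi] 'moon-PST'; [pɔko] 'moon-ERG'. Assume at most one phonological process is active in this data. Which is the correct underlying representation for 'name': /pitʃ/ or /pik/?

/pik/

In [pitʃi] and [piko] the final segment of 'name' alternates: [tʃ] ~ [k].
But 'path' keeps [tʃ] in both environments ([ratʃi], [ratʃo]), so there is no rule changing /tʃ/ to [k] before the ERG suffix.
So /k/ is underlying, and a rule of palatalization before a front vowel — /k/ and /g/ become palato-alveolar [tʃ] and [dʒ] before a front vowel — gives [tʃ].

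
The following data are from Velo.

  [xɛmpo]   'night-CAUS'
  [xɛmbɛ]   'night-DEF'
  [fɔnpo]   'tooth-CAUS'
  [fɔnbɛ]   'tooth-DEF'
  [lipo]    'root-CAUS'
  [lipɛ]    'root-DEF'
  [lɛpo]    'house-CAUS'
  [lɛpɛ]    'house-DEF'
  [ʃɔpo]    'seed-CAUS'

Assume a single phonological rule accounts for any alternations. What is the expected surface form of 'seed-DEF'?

[ʃɔpɛ]

The DEF morpheme has two allomorphs, [-bɛ] and [-pɛ].
By contrast the CAUS suffix keeps its initial [p] throughout — that segment must be underlying.
The DEF suffix is therefore /-bɛ/ underlyingly, with post-vocalic devoicing: voiced stops become voiceless after a vowel.
After 'seed', which ends in a vowel, the suffix surfaces as [-pɛ], giving [ʃɔpɛ].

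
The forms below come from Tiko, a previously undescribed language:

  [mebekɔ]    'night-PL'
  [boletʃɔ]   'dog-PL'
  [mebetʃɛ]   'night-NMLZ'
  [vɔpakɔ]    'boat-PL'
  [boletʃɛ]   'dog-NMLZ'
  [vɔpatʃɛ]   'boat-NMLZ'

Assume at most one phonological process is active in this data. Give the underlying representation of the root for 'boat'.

/vɔpak/

'boat' shows [k] ~ [tʃ] at the end of the stem ([vɔpakɔ] vs [vɔpatʃɛ]).
Compare 'dog', with invariant [tʃ] in [boletʃɔ] and [boletʃɛ]: an analysis with underlying /tʃ/ and a rule producing [k] before the PL suffix would wrongly predict alternation here too.
The underlying segment must be /k/; /k/ becomes palato-alveolar [tʃ] before a front vowel, yielding [tʃ] there.
The underlying form of 'boat' is therefore /vɔpak/.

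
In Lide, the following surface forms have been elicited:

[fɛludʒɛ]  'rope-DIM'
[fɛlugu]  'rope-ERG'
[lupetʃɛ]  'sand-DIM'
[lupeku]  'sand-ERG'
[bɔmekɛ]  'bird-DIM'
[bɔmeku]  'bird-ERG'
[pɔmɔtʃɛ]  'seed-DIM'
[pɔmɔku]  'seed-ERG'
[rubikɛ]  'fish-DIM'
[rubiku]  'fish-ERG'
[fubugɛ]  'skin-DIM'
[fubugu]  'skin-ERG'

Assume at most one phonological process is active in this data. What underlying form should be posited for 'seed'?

/pɔmɔtʃ/

The root 'seed' surfaces as [pɔmɔtʃɛ] and [pɔmɔku], with a stem-final [tʃ] ~ [k] alternation.
But 'fish' keeps [k] in both environments ([rubikɛ], [rubiku]), so there is no rule changing /k/ to [tʃ] before the DIM suffix.
Therefore /tʃ/ is basic and [k] is derived by depalatalization (palato-alveolar /tʃ/ and /dʒ/ become [k] and [g] when no front vowel follows).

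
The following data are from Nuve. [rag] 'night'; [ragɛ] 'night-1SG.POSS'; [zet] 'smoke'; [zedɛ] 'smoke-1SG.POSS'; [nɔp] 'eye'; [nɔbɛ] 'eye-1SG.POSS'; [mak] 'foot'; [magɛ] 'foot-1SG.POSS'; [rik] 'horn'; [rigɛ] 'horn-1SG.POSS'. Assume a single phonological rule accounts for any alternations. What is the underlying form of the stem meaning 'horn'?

'horn' shows [k] ~ [g] at the end of the stem ([rik] vs [rigɛ]).
But 'night' keeps [g] in both environments ([rag], [ragɛ]), so there is no rule changing /g/ to [k] in isolation.
The alternation reflects intervocalic voicing: voiceless stops become voiced between vowels. /k/ is underlying.
The underlying form of 'horn' is therefore /rik/.

/rik/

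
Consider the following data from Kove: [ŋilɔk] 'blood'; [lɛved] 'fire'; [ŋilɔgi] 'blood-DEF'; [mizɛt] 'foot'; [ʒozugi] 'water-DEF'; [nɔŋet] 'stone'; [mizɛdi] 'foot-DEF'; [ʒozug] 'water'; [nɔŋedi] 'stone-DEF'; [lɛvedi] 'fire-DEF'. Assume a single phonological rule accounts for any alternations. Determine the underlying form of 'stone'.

'stone' shows [d] ~ [t] at the end of the stem ([nɔŋedi] vs [nɔŋet]).
But 'fire' keeps [d] in both environments ([lɛvedi], [lɛved]), so there is no rule changing /d/ to [t] in isolation.
The alternation reflects intervocalic voicing: voiceless stops become voiced between vowels. /t/ is underlying.
The underlying form of 'stone' is therefore /nɔŋet/.

/nɔŋet/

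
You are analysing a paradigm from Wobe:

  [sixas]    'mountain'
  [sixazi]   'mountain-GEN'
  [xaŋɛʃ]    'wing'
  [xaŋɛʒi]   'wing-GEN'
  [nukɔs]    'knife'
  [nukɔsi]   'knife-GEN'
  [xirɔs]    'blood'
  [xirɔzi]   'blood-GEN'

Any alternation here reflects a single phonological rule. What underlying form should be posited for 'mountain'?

'mountain' shows [s] ~ [z] at the end of the stem ([sixas] vs [sixazi]).
But 'knife' keeps [s] in both environments ([nukɔs], [nukɔsi]), so there is no rule changing /s/ to [z] before the GEN suffix.
Therefore /z/ is basic and [s] is derived by word-final obstruent devoicing (voiced obstruents become voiceless word-finally).
Hence 'mountain' is /sixaz/ underlyingly.

/sixaz/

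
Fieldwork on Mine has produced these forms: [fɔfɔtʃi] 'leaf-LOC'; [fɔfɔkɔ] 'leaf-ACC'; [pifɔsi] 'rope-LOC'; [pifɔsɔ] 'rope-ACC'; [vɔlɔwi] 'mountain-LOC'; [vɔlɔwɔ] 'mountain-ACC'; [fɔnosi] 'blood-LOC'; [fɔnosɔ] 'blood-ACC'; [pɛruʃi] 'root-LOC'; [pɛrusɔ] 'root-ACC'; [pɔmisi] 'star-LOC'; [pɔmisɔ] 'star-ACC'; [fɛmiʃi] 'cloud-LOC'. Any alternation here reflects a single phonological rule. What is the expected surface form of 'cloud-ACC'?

[fɛmisɔ]

In [pɛruʃi] and [pɛrusɔ] the final segment of 'root' alternates: [ʃ] ~ [s].
But 'rope' keeps [s] in both environments ([pifɔsi], [pifɔsɔ]), so there is no rule changing /s/ to [ʃ] before the LOC suffix.
The alternation reflects depalatalization: palato-alveolar /tʃ/ and /ʃ/ become [k] and [s] when no front vowel follows. /ʃ/ is underlying.
From [fɛmiʃi] the stem 'cloud' is /fɛmiʃ/; when no front vowel follows this yields [fɛmisɔ].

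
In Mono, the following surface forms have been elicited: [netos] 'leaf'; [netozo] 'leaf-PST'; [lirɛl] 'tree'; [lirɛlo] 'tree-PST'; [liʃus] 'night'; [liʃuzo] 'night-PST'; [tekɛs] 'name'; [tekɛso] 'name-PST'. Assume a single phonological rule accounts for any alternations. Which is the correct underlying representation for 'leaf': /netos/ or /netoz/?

/netoz/

The stem for 'leaf' ends in [s] in [netos] but [z] in [netozo].
Compare 'name', with invariant [s] in [tekɛs] and [tekɛso]: an analysis with underlying /s/ and a rule producing [z] before the PST suffix would wrongly predict alternation here too.
The underlying segment must be /z/; voiced obstruents become voiceless word-finally, yielding [s] there.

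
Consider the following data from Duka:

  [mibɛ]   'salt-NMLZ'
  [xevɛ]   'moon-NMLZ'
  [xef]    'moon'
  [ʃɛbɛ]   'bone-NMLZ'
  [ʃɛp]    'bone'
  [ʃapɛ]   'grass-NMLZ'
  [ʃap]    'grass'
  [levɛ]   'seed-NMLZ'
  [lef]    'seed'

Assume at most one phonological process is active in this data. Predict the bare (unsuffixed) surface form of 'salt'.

'bone' shows [b] ~ [p] at the end of the stem ([ʃɛbɛ] vs [ʃɛp]).
Compare 'grass', with invariant [p] in [ʃapɛ] and [ʃap]: an analysis with underlying /p/ and a rule producing [b] before the NMLZ suffix would wrongly predict alternation here too.
So /b/ is underlying, and a rule of word-final obstruent devoicing — voiced obstruents become voiceless word-finally — gives [p].
From [mibɛ] the stem 'salt' is /mib/; word-finally this yields [mip].

[mip]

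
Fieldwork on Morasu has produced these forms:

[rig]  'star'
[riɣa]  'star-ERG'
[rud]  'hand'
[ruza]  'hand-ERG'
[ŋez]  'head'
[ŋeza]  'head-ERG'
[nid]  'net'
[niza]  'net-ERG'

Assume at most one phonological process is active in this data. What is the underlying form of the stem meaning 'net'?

The root 'net' surfaces as [nid] and [niza], with a stem-final [d] ~ [z] alternation.
The stem 'head' ([ŋez], [ŋeza]) shows [z] unchanged in both environments, so [z] cannot be basic with [d] derived in isolation.
So /d/ is underlying, and a rule of intervocalic spirantization — voiced stops become fricatives between vowels — gives [z].
So 'net' = /nid/.

/nid/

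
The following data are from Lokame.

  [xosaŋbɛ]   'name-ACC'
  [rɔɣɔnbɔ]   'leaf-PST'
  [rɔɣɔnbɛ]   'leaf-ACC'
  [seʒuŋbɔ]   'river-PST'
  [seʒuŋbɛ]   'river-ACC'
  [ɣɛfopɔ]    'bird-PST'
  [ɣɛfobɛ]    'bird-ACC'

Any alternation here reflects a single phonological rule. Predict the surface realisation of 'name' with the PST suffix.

The PST suffix surfaces as [-bɔ] and [-pɔ], depending on the final segment of the stem.
By contrast the ACC suffix keeps its initial [b] throughout — that segment must be underlying.
The PST suffix is therefore /-pɔ/ underlyingly, with post-nasal voicing: voiceless stops become voiced after a nasal.
After 'name', which ends in a nasal, the suffix surfaces as [-bɔ], giving [xosaŋbɔ].

[xosaŋbɔ]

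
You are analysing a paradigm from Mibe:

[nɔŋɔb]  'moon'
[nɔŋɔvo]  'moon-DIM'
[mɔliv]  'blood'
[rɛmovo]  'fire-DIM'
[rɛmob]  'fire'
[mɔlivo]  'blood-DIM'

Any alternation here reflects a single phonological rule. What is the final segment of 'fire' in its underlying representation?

/b/

'fire' shows [b] ~ [v] at the end of the stem ([rɛmob] vs [rɛmovo]).
If /v/ were underlying and a rule turned it into [b] in isolation, 'blood' would also alternate; but it has [v] in both [mɔliv] and [mɔlivo].
So /b/ is underlying, and a rule of intervocalic spirantization — voiced stops become fricatives between vowels — gives [v].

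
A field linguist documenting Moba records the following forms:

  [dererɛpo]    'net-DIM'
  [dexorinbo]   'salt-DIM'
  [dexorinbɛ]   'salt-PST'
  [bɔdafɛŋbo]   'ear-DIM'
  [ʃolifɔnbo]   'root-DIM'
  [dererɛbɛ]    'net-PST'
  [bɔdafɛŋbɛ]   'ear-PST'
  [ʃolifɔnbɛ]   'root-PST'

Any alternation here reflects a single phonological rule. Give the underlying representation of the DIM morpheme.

The DIM morpheme has two allomorphs, [-bo] and [-po].
By contrast the PST suffix keeps its initial [b] throughout — that segment must be underlying.
So the underlying form is /-po/, and voiceless stops become voiced after a nasal.

/-po/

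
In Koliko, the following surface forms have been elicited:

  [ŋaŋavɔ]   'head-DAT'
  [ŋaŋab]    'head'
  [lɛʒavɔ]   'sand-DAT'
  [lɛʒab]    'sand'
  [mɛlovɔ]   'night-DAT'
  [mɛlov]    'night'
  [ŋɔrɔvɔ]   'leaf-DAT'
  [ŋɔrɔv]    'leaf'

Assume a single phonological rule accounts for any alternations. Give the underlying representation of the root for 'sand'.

/lɛʒab/

The root 'sand' surfaces as [lɛʒavɔ] and [lɛʒab], with a stem-final [v] ~ [b] alternation.
But 'leaf' keeps [v] in both environments ([ŋɔrɔvɔ], [ŋɔrɔv]), so there is no rule changing /v/ to [b] in isolation.
The underlying segment must be /b/; voiced stops become fricatives between vowels, yielding [v] there.
Hence 'sand' is /lɛʒab/ underlyingly.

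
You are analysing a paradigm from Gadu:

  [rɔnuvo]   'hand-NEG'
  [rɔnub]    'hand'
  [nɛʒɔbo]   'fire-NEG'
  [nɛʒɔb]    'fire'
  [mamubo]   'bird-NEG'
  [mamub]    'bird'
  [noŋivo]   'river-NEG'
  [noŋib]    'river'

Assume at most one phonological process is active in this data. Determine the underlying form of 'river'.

/noŋiv/

'river' shows [v] ~ [b] at the end of the stem ([noŋivo] vs [noŋib]).
If /b/ were underlying and a rule turned it into [v] before the NEG suffix, 'fire' would also alternate; but it has [b] in both [nɛʒɔbo] and [nɛʒɔb].
So /v/ is underlying, and a rule of word-final hardening — voiced fricatives become stops word-finally — gives [b].
So 'river' = /noŋiv/.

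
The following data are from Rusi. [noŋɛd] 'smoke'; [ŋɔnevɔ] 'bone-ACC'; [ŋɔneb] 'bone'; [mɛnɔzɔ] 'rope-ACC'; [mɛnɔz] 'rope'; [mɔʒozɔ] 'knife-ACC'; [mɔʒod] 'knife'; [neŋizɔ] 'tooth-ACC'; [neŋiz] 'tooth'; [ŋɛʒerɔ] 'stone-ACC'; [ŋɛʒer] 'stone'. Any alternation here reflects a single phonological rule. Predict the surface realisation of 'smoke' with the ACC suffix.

The stem for 'knife' ends in [z] in [mɔʒozɔ] but [d] in [mɔʒod].
The stem 'rope' ([mɛnɔzɔ], [mɛnɔz]) shows [z] unchanged in both environments, so [z] cannot be basic with [d] derived in isolation.
So /d/ is underlying, and a rule of intervocalic spirantization — voiced stops become fricatives between vowels — gives [z].
The one attested form of 'smoke', [noŋɛd], shows underlying /noŋɛd/. Applying the same rule between vowels gives [noŋɛzɔ].

[noŋɛzɔ]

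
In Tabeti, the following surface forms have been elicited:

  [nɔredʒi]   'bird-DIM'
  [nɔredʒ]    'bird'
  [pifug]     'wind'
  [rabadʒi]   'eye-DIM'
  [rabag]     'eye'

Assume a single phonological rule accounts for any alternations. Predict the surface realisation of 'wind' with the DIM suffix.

[pifudʒi]

The stem for 'eye' ends in [dʒ] in [rabadʒi] but [g] in [rabag].
Compare 'bird', with invariant [dʒ] in [nɔredʒi] and [nɔredʒ]: an analysis with underlying /dʒ/ and a rule producing [g] in isolation would wrongly predict alternation here too.
The alternation reflects palatalization before a front vowel: /g/ becomes palato-alveolar [dʒ] before a front vowel. /g/ is underlying.
The one attested form of 'wind', [pifug], shows underlying /pifug/. Applying the same rule before a front vowel gives [pifudʒi].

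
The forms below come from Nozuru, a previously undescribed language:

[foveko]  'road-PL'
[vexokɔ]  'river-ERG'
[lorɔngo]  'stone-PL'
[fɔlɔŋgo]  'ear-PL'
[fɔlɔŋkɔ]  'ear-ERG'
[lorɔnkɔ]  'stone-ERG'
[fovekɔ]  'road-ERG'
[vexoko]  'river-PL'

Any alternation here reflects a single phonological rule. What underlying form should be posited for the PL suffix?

/-go/

The PL morpheme has two allomorphs, [-go] and [-ko].
By contrast the ERG suffix keeps its initial [k] throughout — that segment must be underlying.
The PL suffix is therefore /-go/ underlyingly, with post-vocalic devoicing: voiced stops become voiceless after a vowel.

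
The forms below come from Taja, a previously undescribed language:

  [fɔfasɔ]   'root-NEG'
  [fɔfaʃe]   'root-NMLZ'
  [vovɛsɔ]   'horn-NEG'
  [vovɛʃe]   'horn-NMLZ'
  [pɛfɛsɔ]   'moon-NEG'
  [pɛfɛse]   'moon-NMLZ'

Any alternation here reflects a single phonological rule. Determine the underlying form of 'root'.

The stem for 'root' ends in [s] in [fɔfasɔ] but [ʃ] in [fɔfaʃe].
Compare 'moon', with invariant [s] in [pɛfɛsɔ] and [pɛfɛse]: an analysis with underlying /s/ and a rule producing [ʃ] before the NMLZ suffix would wrongly predict alternation here too.
Therefore /ʃ/ is basic and [s] is derived by depalatalization (palato-alveolar /ʃ/ becomes [s] when no front vowel follows).

/fɔfaʃ/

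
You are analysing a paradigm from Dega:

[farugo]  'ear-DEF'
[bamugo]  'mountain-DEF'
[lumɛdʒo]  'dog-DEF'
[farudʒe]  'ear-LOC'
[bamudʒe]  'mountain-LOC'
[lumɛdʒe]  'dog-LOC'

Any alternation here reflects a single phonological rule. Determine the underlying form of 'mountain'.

/bamug/

The root 'mountain' surfaces as [bamudʒe] and [bamugo], with a stem-final [dʒ] ~ [g] alternation.
The stem 'dog' ([lumɛdʒe], [lumɛdʒo]) shows [dʒ] unchanged in both environments, so [dʒ] cannot be basic with [g] derived before the DEF suffix.
Therefore /g/ is basic and [dʒ] is derived by palatalization before a front vowel (/g/ becomes palato-alveolar [dʒ] before a front vowel).
So 'mountain' = /bamug/.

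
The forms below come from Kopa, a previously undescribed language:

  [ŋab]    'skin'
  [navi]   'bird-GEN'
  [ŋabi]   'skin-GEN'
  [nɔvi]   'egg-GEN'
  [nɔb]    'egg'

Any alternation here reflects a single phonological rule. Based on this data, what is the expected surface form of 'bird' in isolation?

'egg' shows [b] ~ [v] at the end of the stem ([nɔb] vs [nɔvi]).
The stem 'skin' ([ŋab], [ŋabi]) shows [b] unchanged in both environments, so [b] cannot be basic with [v] derived before the GEN suffix.
The alternation reflects word-final hardening: voiced fricatives become stops word-finally. /v/ is underlying.
The one attested form of 'bird', [navi], shows underlying /nav/. Applying the same rule word-finally gives [nab].

[nab]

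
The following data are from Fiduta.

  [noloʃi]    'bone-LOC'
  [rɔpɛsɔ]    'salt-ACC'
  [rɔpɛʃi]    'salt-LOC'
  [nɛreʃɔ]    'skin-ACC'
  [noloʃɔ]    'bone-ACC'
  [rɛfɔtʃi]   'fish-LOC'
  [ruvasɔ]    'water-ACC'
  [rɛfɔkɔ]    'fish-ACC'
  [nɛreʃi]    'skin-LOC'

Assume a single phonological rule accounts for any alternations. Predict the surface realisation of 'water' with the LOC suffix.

[ruvaʃi]

'salt' shows [s] ~ [ʃ] at the end of the stem ([rɔpɛsɔ] vs [rɔpɛʃi]).
But 'skin' keeps [ʃ] in both environments ([nɛreʃɔ], [nɛreʃi]), so there is no rule changing /ʃ/ to [s] before the ACC suffix.
Therefore /s/ is basic and [ʃ] is derived by palatalization before a front vowel (/k/ and /s/ become palato-alveolar [tʃ] and [ʃ] before a front vowel).
The one attested form of 'water', [ruvasɔ], shows underlying /ruvas/. Applying the same rule before a front vowel gives [ruvaʃi].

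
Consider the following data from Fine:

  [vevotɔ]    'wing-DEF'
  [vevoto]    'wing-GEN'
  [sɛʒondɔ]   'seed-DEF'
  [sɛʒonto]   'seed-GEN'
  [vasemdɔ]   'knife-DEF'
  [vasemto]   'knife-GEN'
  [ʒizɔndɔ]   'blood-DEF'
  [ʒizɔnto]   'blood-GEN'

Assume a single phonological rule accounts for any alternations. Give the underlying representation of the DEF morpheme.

/-dɔ/

The DEF morpheme has two allomorphs, [-dɔ] and [-tɔ].
By contrast the GEN suffix keeps its initial [t] throughout — that segment must be underlying.
The DEF suffix is therefore /-dɔ/ underlyingly, with post-vocalic devoicing: voiced stops become voiceless after a vowel.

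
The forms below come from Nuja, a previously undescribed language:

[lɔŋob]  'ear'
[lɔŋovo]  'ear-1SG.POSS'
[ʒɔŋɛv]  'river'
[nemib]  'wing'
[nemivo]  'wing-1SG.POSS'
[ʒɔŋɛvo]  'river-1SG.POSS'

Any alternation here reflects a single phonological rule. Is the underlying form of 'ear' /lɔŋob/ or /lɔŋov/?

/lɔŋob/

In [lɔŋob] and [lɔŋovo] the final segment of 'ear' alternates: [b] ~ [v].
The stem 'river' ([ʒɔŋɛv], [ʒɔŋɛvo]) shows [v] unchanged in both environments, so [v] cannot be basic with [b] derived in isolation.
So /b/ is underlying, and a rule of intervocalic spirantization — voiced stops become fricatives between vowels — gives [v].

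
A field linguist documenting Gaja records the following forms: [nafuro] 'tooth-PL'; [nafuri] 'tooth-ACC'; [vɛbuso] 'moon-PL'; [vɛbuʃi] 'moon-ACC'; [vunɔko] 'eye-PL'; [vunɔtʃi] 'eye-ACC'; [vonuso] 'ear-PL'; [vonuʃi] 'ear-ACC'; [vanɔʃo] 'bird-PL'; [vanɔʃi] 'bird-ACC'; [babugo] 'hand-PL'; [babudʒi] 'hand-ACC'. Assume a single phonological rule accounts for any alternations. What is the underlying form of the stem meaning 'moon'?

/vɛbus/

In [vɛbuso] and [vɛbuʃi] the final segment of 'moon' alternates: [s] ~ [ʃ].
Compare 'bird', with invariant [ʃ] in [vanɔʃo] and [vanɔʃi]: an analysis with underlying /ʃ/ and a rule producing [s] before the PL suffix would wrongly predict alternation here too.
The alternation reflects palatalization before a front vowel: /k/, /g/ and /s/ become palato-alveolar [tʃ], [dʒ] and [ʃ] before a front vowel. /s/ is underlying.
So 'moon' = /vɛbus/.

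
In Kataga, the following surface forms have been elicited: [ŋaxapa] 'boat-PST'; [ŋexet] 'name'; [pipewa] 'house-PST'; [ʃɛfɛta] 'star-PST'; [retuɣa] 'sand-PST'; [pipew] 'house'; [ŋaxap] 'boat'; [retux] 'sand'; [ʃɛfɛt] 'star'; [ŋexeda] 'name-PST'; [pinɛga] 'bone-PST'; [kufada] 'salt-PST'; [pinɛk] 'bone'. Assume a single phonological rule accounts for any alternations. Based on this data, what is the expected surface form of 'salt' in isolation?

The root 'name' surfaces as [ŋexet] and [ŋexeda], with a stem-final [t] ~ [d] alternation.
Compare 'star', with invariant [t] in [ʃɛfɛt] and [ʃɛfɛta]: an analysis with underlying /t/ and a rule producing [d] before the PST suffix would wrongly predict alternation here too.
Therefore /d/ is basic and [t] is derived by word-final obstruent devoicing (voiced obstruents become voiceless word-finally).
The one attested form of 'salt', [kufada], shows underlying /kufad/. Applying the same rule word-finally gives [kufat].

[kufat]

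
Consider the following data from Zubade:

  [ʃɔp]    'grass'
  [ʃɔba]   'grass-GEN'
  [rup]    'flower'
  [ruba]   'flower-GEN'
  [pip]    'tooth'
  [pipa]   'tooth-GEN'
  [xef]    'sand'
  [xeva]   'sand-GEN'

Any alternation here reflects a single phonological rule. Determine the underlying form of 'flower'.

/rub/

In [rup] and [ruba] the final segment of 'flower' alternates: [p] ~ [b].
The stem 'tooth' ([pip], [pipa]) shows [p] unchanged in both environments, so [p] cannot be basic with [b] derived before the GEN suffix.
So /b/ is underlying, and a rule of word-final obstruent devoicing — voiced obstruents become voiceless word-finally — gives [p].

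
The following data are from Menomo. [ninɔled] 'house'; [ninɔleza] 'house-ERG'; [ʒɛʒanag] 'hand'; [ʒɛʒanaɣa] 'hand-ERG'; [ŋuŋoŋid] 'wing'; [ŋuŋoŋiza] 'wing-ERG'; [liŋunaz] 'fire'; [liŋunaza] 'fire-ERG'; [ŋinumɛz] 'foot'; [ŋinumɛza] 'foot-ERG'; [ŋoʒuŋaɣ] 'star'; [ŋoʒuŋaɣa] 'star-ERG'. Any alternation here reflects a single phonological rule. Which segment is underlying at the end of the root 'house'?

/d/

In [ninɔled] and [ninɔleza] the final segment of 'house' alternates: [d] ~ [z].
Compare 'foot', with invariant [z] in [ŋinumɛz] and [ŋinumɛza]: an analysis with underlying /z/ and a rule producing [d] in isolation would wrongly predict alternation here too.
So /d/ is underlying, and a rule of intervocalic spirantization — voiced stops become fricatives between vowels — gives [z].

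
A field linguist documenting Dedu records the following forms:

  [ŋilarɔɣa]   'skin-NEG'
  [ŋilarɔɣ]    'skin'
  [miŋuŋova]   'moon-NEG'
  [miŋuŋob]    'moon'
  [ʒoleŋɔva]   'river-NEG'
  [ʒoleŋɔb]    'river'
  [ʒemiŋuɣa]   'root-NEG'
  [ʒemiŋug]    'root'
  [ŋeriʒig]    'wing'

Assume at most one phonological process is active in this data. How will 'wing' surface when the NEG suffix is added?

In [ʒemiŋuɣa] and [ʒemiŋug] the final segment of 'root' alternates: [ɣ] ~ [g].
If /ɣ/ were underlying and a rule turned it into [g] in isolation, 'skin' would also alternate; but it has [ɣ] in both [ŋilarɔɣa] and [ŋilarɔɣ].
Therefore /g/ is basic and [ɣ] is derived by intervocalic spirantization (voiced stops become fricatives between vowels).
The one attested form of 'wing', [ŋeriʒig], shows underlying /ŋeriʒig/. Applying the same rule between vowels gives [ŋeriʒiɣa].

[ŋeriʒiɣa]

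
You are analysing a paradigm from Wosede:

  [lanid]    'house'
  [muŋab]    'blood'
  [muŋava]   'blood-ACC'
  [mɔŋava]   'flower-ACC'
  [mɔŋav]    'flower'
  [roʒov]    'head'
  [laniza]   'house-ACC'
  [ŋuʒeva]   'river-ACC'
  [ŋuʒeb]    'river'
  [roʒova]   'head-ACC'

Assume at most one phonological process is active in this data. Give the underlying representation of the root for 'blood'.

In [muŋab] and [muŋava] the final segment of 'blood' alternates: [b] ~ [v].
If /v/ were underlying and a rule turned it into [b] in isolation, 'flower' would also alternate; but it has [v] in both [mɔŋav] and [mɔŋava].
The underlying segment must be /b/; voiced stops become fricatives between vowels, yielding [v] there.

/muŋab/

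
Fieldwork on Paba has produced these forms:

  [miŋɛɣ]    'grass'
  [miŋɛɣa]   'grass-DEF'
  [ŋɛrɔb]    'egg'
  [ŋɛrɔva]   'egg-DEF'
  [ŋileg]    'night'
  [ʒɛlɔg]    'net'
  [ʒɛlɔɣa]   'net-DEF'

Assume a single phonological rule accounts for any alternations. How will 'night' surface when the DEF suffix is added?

'net' shows [g] ~ [ɣ] at the end of the stem ([ʒɛlɔg] vs [ʒɛlɔɣa]).
If /ɣ/ were underlying and a rule turned it into [g] in isolation, 'grass' would also alternate; but it has [ɣ] in both [miŋɛɣ] and [miŋɛɣa].
Therefore /g/ is basic and [ɣ] is derived by intervocalic spirantization (voiced stops become fricatives between vowels).
The one attested form of 'night', [ŋileg], shows underlying /ŋileg/. Applying the same rule between vowels gives [ŋileɣa].

[ŋileɣa]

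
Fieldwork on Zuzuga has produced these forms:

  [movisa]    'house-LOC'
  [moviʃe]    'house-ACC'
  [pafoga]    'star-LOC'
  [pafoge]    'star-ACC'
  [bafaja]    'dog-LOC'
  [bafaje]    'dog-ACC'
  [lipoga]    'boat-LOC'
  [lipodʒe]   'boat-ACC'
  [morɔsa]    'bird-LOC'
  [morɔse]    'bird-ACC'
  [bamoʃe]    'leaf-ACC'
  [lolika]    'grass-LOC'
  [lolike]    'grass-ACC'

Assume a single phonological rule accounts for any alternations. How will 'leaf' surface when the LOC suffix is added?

[bamosa]

The stem for 'house' ends in [s] in [movisa] but [ʃ] in [moviʃe].
If /s/ were underlying and a rule turned it into [ʃ] before the ACC suffix, 'bird' would also alternate; but it has [s] in both [morɔsa] and [morɔse].
The alternation reflects depalatalization: palato-alveolar /dʒ/ and /ʃ/ become [g] and [s] when no front vowel follows. /ʃ/ is underlying.
From [bamoʃe] the stem 'leaf' is /bamoʃ/; when no front vowel follows this yields [bamosa].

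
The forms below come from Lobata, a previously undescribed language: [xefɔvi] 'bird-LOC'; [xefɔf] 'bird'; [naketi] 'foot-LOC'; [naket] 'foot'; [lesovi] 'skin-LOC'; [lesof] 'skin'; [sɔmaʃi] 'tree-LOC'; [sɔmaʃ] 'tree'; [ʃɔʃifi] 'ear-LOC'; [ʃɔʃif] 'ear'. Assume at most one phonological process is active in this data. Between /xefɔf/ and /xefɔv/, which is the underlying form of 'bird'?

/xefɔv/

The root 'bird' surfaces as [xefɔvi] and [xefɔf], with a stem-final [v] ~ [f] alternation.
The stem 'ear' ([ʃɔʃifi], [ʃɔʃif]) shows [f] unchanged in both environments, so [f] cannot be basic with [v] derived before the LOC suffix.
So /v/ is underlying, and a rule of word-final obstruent devoicing — voiced obstruents become voiceless word-finally — gives [f].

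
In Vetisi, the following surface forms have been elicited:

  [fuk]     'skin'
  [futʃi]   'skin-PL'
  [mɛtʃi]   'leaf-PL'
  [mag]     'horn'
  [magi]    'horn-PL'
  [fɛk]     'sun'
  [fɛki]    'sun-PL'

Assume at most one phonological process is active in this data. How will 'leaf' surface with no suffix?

The stem for 'skin' ends in [k] in [fuk] but [tʃ] in [futʃi].
But 'sun' keeps [k] in both environments ([fɛk], [fɛki]), so there is no rule changing /k/ to [tʃ] before the PL suffix.
Therefore /tʃ/ is basic and [k] is derived by depalatalization (palato-alveolar /tʃ/ becomes [k] when no front vowel follows).
The one attested form of 'leaf', [mɛtʃi], shows underlying /mɛtʃ/. Applying the same rule when no front vowel follows gives [mɛk].

[mɛk]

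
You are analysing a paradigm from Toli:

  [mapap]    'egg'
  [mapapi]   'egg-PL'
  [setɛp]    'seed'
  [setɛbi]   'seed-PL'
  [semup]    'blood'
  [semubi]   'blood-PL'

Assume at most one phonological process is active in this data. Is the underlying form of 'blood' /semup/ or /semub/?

The stem for 'blood' ends in [p] in [semup] but [b] in [semubi].
If /p/ were underlying and a rule turned it into [b] before the PL suffix, 'egg' would also alternate; but it has [p] in both [mapap] and [mapapi].
The alternation reflects word-final obstruent devoicing: voiced obstruents become voiceless word-finally. /b/ is underlying.

/semub/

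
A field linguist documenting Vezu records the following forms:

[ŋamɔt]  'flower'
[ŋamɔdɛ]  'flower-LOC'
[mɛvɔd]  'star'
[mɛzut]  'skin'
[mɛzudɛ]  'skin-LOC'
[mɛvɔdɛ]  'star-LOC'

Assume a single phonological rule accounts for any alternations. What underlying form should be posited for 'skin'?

/mɛzut/

'skin' shows [d] ~ [t] at the end of the stem ([mɛzudɛ] vs [mɛzut]).
But 'star' keeps [d] in both environments ([mɛvɔdɛ], [mɛvɔd]), so there is no rule changing /d/ to [t] in isolation.
Therefore /t/ is basic and [d] is derived by intervocalic voicing (voiceless stops become voiced between vowels).
So 'skin' = /mɛzut/.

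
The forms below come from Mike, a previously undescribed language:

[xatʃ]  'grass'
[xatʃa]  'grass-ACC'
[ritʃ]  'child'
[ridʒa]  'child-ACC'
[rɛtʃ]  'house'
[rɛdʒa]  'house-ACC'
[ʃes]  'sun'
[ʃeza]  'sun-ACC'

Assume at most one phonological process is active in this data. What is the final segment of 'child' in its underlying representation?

The stem for 'child' ends in [tʃ] in [ritʃ] but [dʒ] in [ridʒa].
But 'grass' keeps [tʃ] in both environments ([xatʃ], [xatʃa]), so there is no rule changing /tʃ/ to [dʒ] before the ACC suffix.
The alternation reflects word-final obstruent devoicing: voiced obstruents become voiceless word-finally. /dʒ/ is underlying.

/dʒ/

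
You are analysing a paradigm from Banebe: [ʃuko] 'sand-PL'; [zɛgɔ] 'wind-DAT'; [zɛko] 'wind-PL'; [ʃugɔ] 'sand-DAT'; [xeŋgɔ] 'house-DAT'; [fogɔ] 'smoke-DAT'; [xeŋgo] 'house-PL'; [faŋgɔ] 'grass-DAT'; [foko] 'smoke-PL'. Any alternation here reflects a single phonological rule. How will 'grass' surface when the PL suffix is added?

The PL suffix surfaces as [-go] and [-ko], depending on the final segment of the stem.
The DAT suffix, which begins with [g], is invariant after every stem; so [g] is not altered by any rule here.
The PL suffix is therefore /-ko/ underlyingly, with post-nasal voicing: voiceless stops become voiced after a nasal.
After 'grass', which ends in a nasal, the suffix surfaces as [-go], giving [faŋgo].

[faŋgo]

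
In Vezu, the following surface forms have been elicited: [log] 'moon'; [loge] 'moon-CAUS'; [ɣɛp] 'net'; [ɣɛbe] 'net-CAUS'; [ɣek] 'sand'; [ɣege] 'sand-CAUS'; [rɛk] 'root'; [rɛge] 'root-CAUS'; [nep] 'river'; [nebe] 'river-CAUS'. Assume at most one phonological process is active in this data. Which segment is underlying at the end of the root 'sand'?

/k/

'sand' shows [k] ~ [g] at the end of the stem ([ɣek] vs [ɣege]).
But 'moon' keeps [g] in both environments ([log], [loge]), so there is no rule changing /g/ to [k] in isolation.
So /k/ is underlying, and a rule of intervocalic voicing — voiceless stops become voiced between vowels — gives [g].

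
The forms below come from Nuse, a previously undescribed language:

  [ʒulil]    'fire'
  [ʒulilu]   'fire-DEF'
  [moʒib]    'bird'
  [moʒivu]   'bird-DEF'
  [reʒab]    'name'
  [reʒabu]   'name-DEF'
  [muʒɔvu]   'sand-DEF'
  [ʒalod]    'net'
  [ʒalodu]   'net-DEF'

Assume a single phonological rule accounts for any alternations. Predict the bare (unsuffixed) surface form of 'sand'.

The stem for 'bird' ends in [b] in [moʒib] but [v] in [moʒivu].
But 'name' keeps [b] in both environments ([reʒab], [reʒabu]), so there is no rule changing /b/ to [v] before the DEF suffix.
Therefore /v/ is basic and [b] is derived by word-final hardening (voiced fricatives become stops word-finally).
From [muʒɔvu] the stem 'sand' is /muʒɔv/; word-finally this yields [muʒɔb].

[muʒɔb]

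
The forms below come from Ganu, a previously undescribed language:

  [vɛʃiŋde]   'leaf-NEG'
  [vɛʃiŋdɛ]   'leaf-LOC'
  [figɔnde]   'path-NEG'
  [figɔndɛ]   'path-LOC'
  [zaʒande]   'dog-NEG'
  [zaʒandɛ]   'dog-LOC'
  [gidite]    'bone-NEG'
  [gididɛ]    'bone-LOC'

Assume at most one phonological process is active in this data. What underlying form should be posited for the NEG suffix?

/-te/

The NEG suffix surfaces as [-de] and [-te], depending on the final segment of the stem.
The LOC suffix, which begins with [d], is invariant after every stem; so [d] is not altered by any rule here.
The NEG suffix is therefore /-te/ underlyingly, with post-nasal voicing: voiceless stops become voiced after a nasal.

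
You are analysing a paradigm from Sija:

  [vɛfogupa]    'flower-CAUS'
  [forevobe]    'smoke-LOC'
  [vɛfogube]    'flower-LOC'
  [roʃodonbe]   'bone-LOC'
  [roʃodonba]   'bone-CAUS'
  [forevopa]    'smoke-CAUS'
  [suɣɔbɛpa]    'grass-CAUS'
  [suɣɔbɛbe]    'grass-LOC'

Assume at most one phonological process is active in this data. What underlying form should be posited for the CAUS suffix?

The CAUS suffix surfaces as [-ba] and [-pa], depending on the final segment of the stem.
The LOC suffix, which begins with [b], is invariant after every stem; so [b] is not altered by any rule here.
The CAUS suffix is therefore /-pa/ underlyingly, with post-nasal voicing: voiceless stops become voiced after a nasal.

/-pa/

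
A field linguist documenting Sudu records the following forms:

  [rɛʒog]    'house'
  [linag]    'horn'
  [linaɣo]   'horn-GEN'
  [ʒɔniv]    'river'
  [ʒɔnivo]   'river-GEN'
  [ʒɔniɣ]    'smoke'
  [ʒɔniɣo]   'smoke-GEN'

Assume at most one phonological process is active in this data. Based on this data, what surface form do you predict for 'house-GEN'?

[rɛʒoɣo]

'horn' shows [g] ~ [ɣ] at the end of the stem ([linag] vs [linaɣo]).
But 'smoke' keeps [ɣ] in both environments ([ʒɔniɣ], [ʒɔniɣo]), so there is no rule changing /ɣ/ to [g] in isolation.
The underlying segment must be /g/; voiced stops become fricatives between vowels, yielding [ɣ] there.
From [rɛʒog] the stem 'house' is /rɛʒog/; between vowels this yields [rɛʒoɣo].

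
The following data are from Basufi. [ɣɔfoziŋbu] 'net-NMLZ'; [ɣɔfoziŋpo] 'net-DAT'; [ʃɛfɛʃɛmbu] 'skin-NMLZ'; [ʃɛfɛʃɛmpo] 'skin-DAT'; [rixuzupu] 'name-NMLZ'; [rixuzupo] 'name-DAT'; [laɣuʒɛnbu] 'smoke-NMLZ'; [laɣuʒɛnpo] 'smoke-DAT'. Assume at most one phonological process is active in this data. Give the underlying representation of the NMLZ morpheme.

/-bu/

The NMLZ suffix surfaces as [-bu] and [-pu], depending on the final segment of the stem.
The DAT suffix, which begins with [p], is invariant after every stem; so [p] is not altered by any rule here.
The NMLZ suffix is therefore /-bu/ underlyingly, with post-vocalic devoicing: voiced stops become voiceless after a vowel.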